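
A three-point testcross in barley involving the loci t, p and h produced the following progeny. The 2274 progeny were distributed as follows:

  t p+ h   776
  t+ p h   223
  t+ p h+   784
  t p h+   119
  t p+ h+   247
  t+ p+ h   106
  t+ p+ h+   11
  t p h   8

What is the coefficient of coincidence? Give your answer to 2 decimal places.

The two most frequent reciprocal classes, t p+ h and t+ p h+, are the parental types, so the F1 was t p+ h / t+ p h+.
The two rarest classes, t p h and t+ p+ h+, are the double crossovers. Comparing them with the parentals, only the p allele has switched, so p is the middle locus and the order is t – p – h.
t–p: (225 + 19)/2274 = 0.1073; p–h: (470 + 19)/2274 = 0.2150.
Expected DCO frequency = 0.1073 × 0.2150 ≈ 0.02307; observed = 19/2274 ≈ 0.00836.
Coefficient of coincidence = 0.00836/0.02307 ≈ 0.36.

0.36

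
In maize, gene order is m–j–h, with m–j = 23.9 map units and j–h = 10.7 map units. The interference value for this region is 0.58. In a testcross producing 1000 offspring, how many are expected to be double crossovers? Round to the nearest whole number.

11

Map distances give recombination frequencies of 0.239 and 0.107 for the two intervals.
With interference 0.58 (so coincidence = 0.42), expected double-crossover frequency = 0.239 × 0.107 × 0.42 = 0.01074.
Expected number = 0.01074 × 1000 = 10.74 ≈ 11.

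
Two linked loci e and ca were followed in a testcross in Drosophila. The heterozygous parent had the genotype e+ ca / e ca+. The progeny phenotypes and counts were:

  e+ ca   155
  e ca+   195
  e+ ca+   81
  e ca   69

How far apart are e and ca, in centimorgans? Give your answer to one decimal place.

30.0 centimorgans

The recombinant classes are e+ ca+ and e ca: 81 + 69 = 150.
Recombination frequency = 150/500 = 0.3000 ≈ 30.0%, i.e. 30.0 centimorgans.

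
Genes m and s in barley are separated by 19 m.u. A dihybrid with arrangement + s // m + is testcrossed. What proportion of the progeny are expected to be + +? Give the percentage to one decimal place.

9.5%

A map distance of 19 m.u. corresponds to a recombination frequency of 0.190.
The F1 is + s / m +, so + + is a recombinant gamete class with expected frequency r/2 = 0.190/2 = 0.0950.
That is 0.0950 = 9.5% of the progeny.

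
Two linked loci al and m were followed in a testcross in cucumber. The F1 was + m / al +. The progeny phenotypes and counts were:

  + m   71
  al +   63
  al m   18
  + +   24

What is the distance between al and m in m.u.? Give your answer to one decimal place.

The recombinant classes are + + and al m: 24 + 18 = 42.
Recombination frequency = 42/176 = 0.2386 ≈ 23.9%, i.e. 23.9 m.u.

23.9 m.u.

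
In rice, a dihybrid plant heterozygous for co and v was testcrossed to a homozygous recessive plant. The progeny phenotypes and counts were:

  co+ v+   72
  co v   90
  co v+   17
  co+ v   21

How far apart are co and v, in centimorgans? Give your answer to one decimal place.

19.0 centimorgans

The two most frequent classes, co+ v+ (72) and co v (90), are the parental types, so the F1 was co+ v+ / co v.
The recombinant classes are co+ v and co v+: 21 + 17 = 38.
Recombination frequency = 38/200 = 0.1900 ≈ 19.0%, i.e. 19.0 centimorgans.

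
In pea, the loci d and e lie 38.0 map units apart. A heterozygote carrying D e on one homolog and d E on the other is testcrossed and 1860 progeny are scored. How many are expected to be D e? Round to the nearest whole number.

577

A map distance of 38.0 map units corresponds to a recombination frequency of 0.380.
The F1 is D e / d E, so D e is a parental gamete class with expected frequency (1 − r)/2 = 0.620/2 = 0.3100.
Expected number = 0.3100 × 1860 = 576.60 ≈ 577.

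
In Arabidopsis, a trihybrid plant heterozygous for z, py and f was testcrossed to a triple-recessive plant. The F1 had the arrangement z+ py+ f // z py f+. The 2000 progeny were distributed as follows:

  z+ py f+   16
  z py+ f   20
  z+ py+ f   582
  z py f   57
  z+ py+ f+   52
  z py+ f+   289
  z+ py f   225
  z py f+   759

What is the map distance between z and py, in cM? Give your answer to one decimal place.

The two rarest classes, z py+ f and z+ py f+, are the double crossovers. Comparing them with the parentals, only the z allele has switched, so z is the middle locus and the order is f – z – py.
Crossovers in the z–py interval produce the single-crossover classes z+ py f and z py+ f+ (225 + 289 = 514) plus the double crossovers (36).
RF(z–py) = (514 + 36) / 2000 = 550/2000 = 0.2750 → 27.5 cM.

27.5 cM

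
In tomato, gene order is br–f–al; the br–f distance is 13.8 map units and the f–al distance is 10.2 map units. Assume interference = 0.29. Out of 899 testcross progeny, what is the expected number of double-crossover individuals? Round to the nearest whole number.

9

Map distances give recombination frequencies of 0.138 and 0.102 for the two intervals.
With interference 0.29 (so coincidence = 0.71), expected double-crossover frequency = 0.138 × 0.102 × 0.71 = 0.00999.
Expected number = 0.00999 × 899 = 8.98 ≈ 9.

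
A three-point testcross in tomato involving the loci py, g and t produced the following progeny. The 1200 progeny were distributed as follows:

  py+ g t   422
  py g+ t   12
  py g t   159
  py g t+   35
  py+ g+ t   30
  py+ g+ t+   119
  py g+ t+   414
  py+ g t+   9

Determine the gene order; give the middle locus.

The two most frequent reciprocal classes, py g+ t+ and py+ g t, are the parental types, so the F1 was py g+ t+ / py+ g t.
The two rarest classes, py g+ t and py+ g t+, are the double crossovers. Comparing them with the parentals, only the t allele has switched, so t is the middle locus and the order is g – t – py.

t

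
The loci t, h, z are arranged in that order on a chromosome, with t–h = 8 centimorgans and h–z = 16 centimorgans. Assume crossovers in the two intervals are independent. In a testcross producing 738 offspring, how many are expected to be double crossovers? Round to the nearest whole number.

Map distances give recombination frequencies of 0.080 and 0.160 for the two intervals.
With no interference, expected double-crossover frequency = 0.080 × 0.160 = 0.01280.
Expected number = 0.01280 × 738 = 9.45 ≈ 9.

9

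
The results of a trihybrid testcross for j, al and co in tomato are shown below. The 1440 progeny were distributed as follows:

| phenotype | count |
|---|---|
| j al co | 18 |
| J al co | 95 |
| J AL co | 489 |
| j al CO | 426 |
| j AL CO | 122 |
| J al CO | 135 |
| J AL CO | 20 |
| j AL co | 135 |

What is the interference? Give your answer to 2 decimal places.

The two most frequent reciprocal classes, j al CO and J AL co, are the parental types, so the F1 was j al CO / J AL co.
The two rarest classes, j al co and J AL CO, are the double crossovers. Comparing them with the parentals, only the co allele has switched, so co is the middle locus and the order is al – co – j.
al–co: (217 + 38)/1440 = 0.1771; co–j: (270 + 38)/1440 = 0.2139.
Expected DCO frequency = 0.1771 × 0.2139 ≈ 0.03788; observed = 38/1440 ≈ 0.02639.
Coefficient of coincidence = 0.02639/0.03788 ≈ 0.70; interference = 1 − 0.70 = 0.30.

0.30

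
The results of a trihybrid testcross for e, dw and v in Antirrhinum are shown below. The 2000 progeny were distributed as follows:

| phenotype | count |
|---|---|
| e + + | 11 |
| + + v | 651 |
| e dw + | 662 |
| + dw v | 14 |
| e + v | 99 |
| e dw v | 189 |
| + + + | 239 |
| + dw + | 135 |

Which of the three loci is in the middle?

dw

The two most frequent reciprocal classes, e dw + and + + v, are the parental types, so the F1 was e dw + / + + v.
The two rarest classes, e + + and + dw v, are the double crossovers. Comparing them with the parentals, only the dw allele has switched, so dw is the middle locus and the order is v – dw – e.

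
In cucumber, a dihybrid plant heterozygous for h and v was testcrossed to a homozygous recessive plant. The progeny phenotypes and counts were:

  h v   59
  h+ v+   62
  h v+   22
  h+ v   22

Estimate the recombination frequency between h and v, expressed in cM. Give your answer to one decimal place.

26.7 cM

The two most frequent classes, h+ v+ (62) and h v (59), are the parental types, so the F1 was h+ v+ / h v.
The recombinant classes are h+ v and h v+: 22 + 22 = 44.
Recombination frequency = 44/165 = 0.2667 ≈ 26.7%, i.e. 26.7 cM.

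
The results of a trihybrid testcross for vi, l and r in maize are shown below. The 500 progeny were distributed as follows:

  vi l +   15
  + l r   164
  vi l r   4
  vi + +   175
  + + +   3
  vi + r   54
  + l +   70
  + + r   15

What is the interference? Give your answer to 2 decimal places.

The two most frequent reciprocal classes, + l r and vi + +, are the parental types, so the F1 was + l r / vi + +.
The two rarest classes, vi l r and + + +, are the double crossovers. Comparing them with the parentals, only the vi allele has switched, so vi is the middle locus and the order is l – vi – r.
l–vi: (30 + 7)/500 = 0.0740; vi–r: (124 + 7)/500 = 0.2620.
Expected DCO frequency = 0.0740 × 0.2620 ≈ 0.01939; observed = 7/500 ≈ 0.01400.
Coefficient of coincidence = 0.01400/0.01939 ≈ 0.72; interference = 1 − 0.72 = 0.28.

0.28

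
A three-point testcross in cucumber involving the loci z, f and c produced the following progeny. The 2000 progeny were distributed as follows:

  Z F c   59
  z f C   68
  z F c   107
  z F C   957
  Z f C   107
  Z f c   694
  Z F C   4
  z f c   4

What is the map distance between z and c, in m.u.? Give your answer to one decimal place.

The two most frequent reciprocal classes, Z f c and z F C, are the parental types, so the F1 was Z f c / z F C.
The two rarest classes, z f c and Z F C, are the double crossovers. Comparing them with the parentals, only the z allele has switched, so z is the middle locus and the order is f – z – c.
Crossovers in the z–c interval produce the single-crossover classes Z f C and z F c (107 + 107 = 214) plus the double crossovers (8).
RF(z–c) = (214 + 8) / 2000 = 222/2000 = 0.1110 → 11.1 m.u.

11.1 m.u.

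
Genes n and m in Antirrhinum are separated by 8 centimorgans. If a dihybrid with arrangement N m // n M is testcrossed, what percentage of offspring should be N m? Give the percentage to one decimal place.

46.0%

A map distance of 8 centimorgans corresponds to a recombination frequency of 0.080.
The F1 is N m / n M, so N m is a parental gamete class with expected frequency (1 − r)/2 = 0.920/2 = 0.4600.
That is 0.4600 = 46.0% of the progeny.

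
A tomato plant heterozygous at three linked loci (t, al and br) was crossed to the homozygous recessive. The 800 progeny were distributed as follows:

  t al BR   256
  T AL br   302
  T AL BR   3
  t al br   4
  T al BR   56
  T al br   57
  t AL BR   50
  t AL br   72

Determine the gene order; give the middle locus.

The two most frequent reciprocal classes, T AL br and t al BR, are the parental types, so the F1 was T AL br / t al BR.
The two rarest classes, T AL BR and t al br, are the double crossovers. Comparing them with the parentals, only the br allele has switched, so br is the middle locus and the order is t – br – al.

br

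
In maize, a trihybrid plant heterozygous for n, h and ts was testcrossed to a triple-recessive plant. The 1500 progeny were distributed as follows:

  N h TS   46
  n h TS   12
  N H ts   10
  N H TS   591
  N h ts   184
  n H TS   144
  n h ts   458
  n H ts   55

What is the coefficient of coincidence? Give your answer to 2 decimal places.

The two most frequent reciprocal classes, N H TS and n h ts, are the parental types, so the F1 was N H TS / n h ts.
The two rarest classes, N H ts and n h TS, are the double crossovers. Comparing them with the parentals, only the ts allele has switched, so ts is the middle locus and the order is n – ts – h.
n–ts: (328 + 22)/1500 = 0.2333; ts–h: (101 + 22)/1500 = 0.0820.
Expected DCO frequency = 0.2333 × 0.0820 ≈ 0.01913; observed = 22/1500 ≈ 0.01467.
Coefficient of coincidence = 0.01467/0.01913 ≈ 0.77.

0.77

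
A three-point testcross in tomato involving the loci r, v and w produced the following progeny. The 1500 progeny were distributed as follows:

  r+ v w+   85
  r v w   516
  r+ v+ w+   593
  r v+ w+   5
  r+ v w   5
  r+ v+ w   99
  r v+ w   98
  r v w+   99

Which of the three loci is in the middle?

The two most frequent reciprocal classes, r v w and r+ v+ w+, are the parental types, so the F1 was r v w / r+ v+ w+.
The two rarest classes, r+ v w and r v+ w+, are the double crossovers. Comparing them with the parentals, only the r allele has switched, so r is the middle locus and the order is v – r – w.

r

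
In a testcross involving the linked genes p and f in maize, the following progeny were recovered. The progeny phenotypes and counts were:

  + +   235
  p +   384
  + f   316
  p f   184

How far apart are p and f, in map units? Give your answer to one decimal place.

37.4 map units

The two most frequent classes, + f (316) and p + (384), are the parental types, so the F1 was + f / p +.
The recombinant classes are + + and p f: 235 + 184 = 419.
Recombination frequency = 419/1119 = 0.3744 ≈ 37.4%, i.e. 37.4 map units.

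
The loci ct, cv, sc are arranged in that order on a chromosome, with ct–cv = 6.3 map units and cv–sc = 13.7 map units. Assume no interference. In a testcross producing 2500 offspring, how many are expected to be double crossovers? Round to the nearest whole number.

22

Map distances give recombination frequencies of 0.063 and 0.137 for the two intervals.
With no interference, expected double-crossover frequency = 0.063 × 0.137 = 0.00863.
Expected number = 0.00863 × 2500 = 21.58 ≈ 22.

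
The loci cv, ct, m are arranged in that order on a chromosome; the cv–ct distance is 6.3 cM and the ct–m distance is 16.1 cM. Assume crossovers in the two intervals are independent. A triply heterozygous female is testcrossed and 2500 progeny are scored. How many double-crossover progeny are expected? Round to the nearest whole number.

Map distances give recombination frequencies of 0.063 and 0.161 for the two intervals.
With no interference, expected double-crossover frequency = 0.063 × 0.161 = 0.01014.
Expected number = 0.01014 × 2500 = 25.36 ≈ 25.

25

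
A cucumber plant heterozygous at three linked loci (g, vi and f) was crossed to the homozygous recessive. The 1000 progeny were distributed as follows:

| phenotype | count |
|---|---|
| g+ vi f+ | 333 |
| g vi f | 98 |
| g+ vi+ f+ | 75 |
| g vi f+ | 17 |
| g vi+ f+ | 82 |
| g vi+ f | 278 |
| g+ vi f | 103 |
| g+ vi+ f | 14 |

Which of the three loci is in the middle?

The two most frequent reciprocal classes, g vi+ f and g+ vi f+, are the parental types, so the F1 was g vi+ f / g+ vi f+.
The two rarest classes, g+ vi+ f and g vi f+, are the double crossovers. Comparing them with the parentals, only the g allele has switched, so g is the middle locus and the order is vi – g – f.

g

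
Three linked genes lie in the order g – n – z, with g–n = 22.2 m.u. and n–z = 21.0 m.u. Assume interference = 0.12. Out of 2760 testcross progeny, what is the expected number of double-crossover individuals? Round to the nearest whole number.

113

Map distances give recombination frequencies of 0.222 and 0.210 for the two intervals.
With interference 0.12 (so coincidence = 0.88), expected double-crossover frequency = 0.222 × 0.210 × 0.88 = 0.04103.
Expected number = 0.04103 × 2760 = 113.23 ≈ 113.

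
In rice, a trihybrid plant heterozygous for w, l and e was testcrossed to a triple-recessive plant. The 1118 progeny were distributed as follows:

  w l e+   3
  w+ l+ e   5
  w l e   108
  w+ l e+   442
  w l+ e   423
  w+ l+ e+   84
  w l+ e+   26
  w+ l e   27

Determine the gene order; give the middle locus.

The two most frequent reciprocal classes, w+ l e+ and w l+ e, are the parental types, so the F1 was w+ l e+ / w l+ e.
The two rarest classes, w l e+ and w+ l+ e, are the double crossovers. Comparing them with the parentals, only the w allele has switched, so w is the middle locus and the order is e – w – l.

w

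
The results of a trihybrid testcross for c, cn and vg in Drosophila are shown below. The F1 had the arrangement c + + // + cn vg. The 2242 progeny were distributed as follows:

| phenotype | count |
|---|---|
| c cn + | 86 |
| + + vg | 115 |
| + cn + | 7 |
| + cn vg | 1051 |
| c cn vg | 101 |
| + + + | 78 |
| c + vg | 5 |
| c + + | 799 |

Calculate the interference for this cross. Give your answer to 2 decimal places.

0.34

The two rarest classes, c + vg and + cn +, are the double crossovers. Comparing them with the parentals, only the vg allele has switched, so vg is the middle locus and the order is cn – vg – c.
cn–vg: (201 + 12)/2242 = 0.0950; vg–c: (179 + 12)/2242 = 0.0852.
Expected DCO frequency = 0.0950 × 0.0852 ≈ 0.00809; observed = 12/2242 ≈ 0.00535.
Coefficient of coincidence = 0.00535/0.00809 ≈ 0.66; interference = 1 − 0.66 = 0.34.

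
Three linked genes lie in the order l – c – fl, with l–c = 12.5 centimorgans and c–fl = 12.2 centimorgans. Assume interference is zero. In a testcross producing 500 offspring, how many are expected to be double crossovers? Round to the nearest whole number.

8

Map distances give recombination frequencies of 0.125 and 0.122 for the two intervals.
With no interference, expected double-crossover frequency = 0.125 × 0.122 = 0.01525.
Expected number = 0.01525 × 500 = 7.62 ≈ 8.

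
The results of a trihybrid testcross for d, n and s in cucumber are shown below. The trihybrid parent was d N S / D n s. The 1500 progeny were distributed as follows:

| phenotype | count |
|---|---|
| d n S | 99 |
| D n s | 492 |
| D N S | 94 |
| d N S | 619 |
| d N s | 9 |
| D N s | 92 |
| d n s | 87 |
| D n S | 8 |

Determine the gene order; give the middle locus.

The two rarest classes, d N s and D n S, are the double crossovers. Comparing them with the parentals, only the s allele has switched, so s is the middle locus and the order is n – s – d.

s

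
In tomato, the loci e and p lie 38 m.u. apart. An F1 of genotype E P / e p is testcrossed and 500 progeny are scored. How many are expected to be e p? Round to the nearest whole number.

A map distance of 38 m.u. corresponds to a recombination frequency of 0.380.
The F1 is E P / e p, so e p is a parental gamete class with expected frequency (1 − r)/2 = 0.620/2 = 0.3100.
Expected number = 0.3100 × 500 = 155.00 ≈ 155.

155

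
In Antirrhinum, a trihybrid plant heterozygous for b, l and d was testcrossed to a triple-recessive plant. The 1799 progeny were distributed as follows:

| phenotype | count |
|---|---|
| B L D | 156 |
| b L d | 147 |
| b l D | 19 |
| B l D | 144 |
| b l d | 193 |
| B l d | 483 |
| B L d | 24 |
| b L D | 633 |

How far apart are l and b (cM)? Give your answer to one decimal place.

21.8 cM

The two most frequent reciprocal classes, B l d and b L D, are the parental types, so the F1 was B l d / b L D.
The two rarest classes, B L d and b l D, are the double crossovers. Comparing them with the parentals, only the l allele has switched, so l is the middle locus and the order is b – l – d.
Crossovers in the b–l interval produce the single-crossover classes b l d and B L D (193 + 156 = 349) plus the double crossovers (43).
RF(b–l) = (349 + 43) / 1799 = 392/1799 = 0.2179 → 21.8 cM.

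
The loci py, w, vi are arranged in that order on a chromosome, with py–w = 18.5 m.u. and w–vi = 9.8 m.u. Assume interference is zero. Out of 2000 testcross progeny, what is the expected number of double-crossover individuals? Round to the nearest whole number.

36

Map distances give recombination frequencies of 0.185 and 0.098 for the two intervals.
With no interference, expected double-crossover frequency = 0.185 × 0.098 = 0.01813.
Expected number = 0.01813 × 2000 = 36.26 ≈ 36.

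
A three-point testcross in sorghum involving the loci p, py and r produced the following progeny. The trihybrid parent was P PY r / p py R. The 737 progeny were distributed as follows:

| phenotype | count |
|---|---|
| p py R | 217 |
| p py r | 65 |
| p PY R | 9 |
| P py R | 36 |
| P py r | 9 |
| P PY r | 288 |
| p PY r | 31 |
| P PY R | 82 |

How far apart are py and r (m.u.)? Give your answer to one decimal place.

22.4 m.u.

The two rarest classes, P py r and p PY R, are the double crossovers. Comparing them with the parentals, only the py allele has switched, so py is the middle locus and the order is r – py – p.
Crossovers in the r–py interval produce the single-crossover classes P PY R and p py r (82 + 65 = 147) plus the double crossovers (18).
RF(r–py) = (147 + 18) / 737 = 165/737 = 0.2239 → 22.4 m.u.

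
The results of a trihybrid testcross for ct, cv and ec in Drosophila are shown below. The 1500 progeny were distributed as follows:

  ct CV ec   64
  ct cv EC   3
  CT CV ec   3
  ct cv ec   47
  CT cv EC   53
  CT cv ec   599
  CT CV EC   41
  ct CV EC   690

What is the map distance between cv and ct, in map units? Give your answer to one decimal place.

6.3 map units

The two most frequent reciprocal classes, CT cv ec and ct CV EC, are the parental types, so the F1 was CT cv ec / ct CV EC.
The two rarest classes, CT CV ec and ct cv EC, are the double crossovers. Comparing them with the parentals, only the cv allele has switched, so cv is the middle locus and the order is ct – cv – ec.
Crossovers in the ct–cv interval produce the single-crossover classes ct cv ec and CT CV EC (47 + 41 = 88) plus the double crossovers (6).
RF(ct–cv) = (88 + 6) / 1500 = 94/1500 = 0.0627 → 6.3 map units.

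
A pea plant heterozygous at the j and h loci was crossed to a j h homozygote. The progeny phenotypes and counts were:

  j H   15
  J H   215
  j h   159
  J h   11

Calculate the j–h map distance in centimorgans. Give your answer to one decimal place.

6.5 centimorgans

The two most frequent classes, J H (215) and j h (159), are the parental types, so the F1 was J H / j h.
The recombinant classes are J h and j H: 11 + 15 = 26.
Recombination frequency = 26/400 = 0.0650 ≈ 6.5%, i.e. 6.5 centimorgans.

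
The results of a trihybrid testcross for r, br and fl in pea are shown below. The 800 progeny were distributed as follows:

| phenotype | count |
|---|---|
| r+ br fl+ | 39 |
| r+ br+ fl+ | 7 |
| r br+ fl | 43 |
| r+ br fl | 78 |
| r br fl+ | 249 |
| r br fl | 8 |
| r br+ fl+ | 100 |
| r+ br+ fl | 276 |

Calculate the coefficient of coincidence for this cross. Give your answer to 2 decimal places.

0.64

The two most frequent reciprocal classes, r+ br+ fl and r br fl+, are the parental types, so the F1 was r+ br+ fl / r br fl+.
The two rarest classes, r+ br+ fl+ and r br fl, are the double crossovers. Comparing them with the parentals, only the fl allele has switched, so fl is the middle locus and the order is br – fl – r.
br–fl: (178 + 15)/800 = 0.2412; fl–r: (82 + 15)/800 = 0.1212.
Expected DCO frequency = 0.2412 × 0.1212 ≈ 0.02923; observed = 15/800 ≈ 0.01875.
Coefficient of coincidence = 0.01875/0.02923 ≈ 0.64.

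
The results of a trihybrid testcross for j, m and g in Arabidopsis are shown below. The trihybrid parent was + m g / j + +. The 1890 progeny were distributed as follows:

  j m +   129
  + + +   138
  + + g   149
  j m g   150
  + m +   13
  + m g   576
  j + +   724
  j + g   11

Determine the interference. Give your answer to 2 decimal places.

The two rarest classes, + m + and j + g, are the double crossovers. Comparing them with the parentals, only the g allele has switched, so g is the middle locus and the order is j – g – m.
j–g: (288 + 24)/1890 = 0.1651; g–m: (278 + 24)/1890 = 0.1598.
Expected DCO frequency = 0.1651 × 0.1598 ≈ 0.02638; observed = 24/1890 ≈ 0.01270.
Coefficient of coincidence = 0.01270/0.02638 ≈ 0.48; interference = 1 − 0.48 = 0.52.

0.52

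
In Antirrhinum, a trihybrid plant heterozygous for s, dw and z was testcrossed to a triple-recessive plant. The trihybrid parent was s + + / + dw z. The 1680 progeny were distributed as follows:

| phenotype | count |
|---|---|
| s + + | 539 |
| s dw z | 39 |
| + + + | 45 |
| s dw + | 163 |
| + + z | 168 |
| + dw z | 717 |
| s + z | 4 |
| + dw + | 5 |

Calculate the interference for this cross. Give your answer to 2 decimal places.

0.52

The two rarest classes, s + z and + dw +, are the double crossovers. Comparing them with the parentals, only the z allele has switched, so z is the middle locus and the order is s – z – dw.
s–z: (84 + 9)/1680 = 0.0554; z–dw: (331 + 9)/1680 = 0.2024.
Expected DCO frequency = 0.0554 × 0.2024 ≈ 0.01121; observed = 9/1680 ≈ 0.00536.
Coefficient of coincidence = 0.00536/0.01121 ≈ 0.48; interference = 1 − 0.48 = 0.52.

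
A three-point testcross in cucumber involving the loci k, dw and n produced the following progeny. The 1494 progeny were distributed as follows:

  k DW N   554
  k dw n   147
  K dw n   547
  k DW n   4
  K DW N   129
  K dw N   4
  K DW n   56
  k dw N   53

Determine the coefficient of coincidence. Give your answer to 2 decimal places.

The two most frequent reciprocal classes, k DW N and K dw n, are the parental types, so the F1 was k DW N / K dw n.
The two rarest classes, k DW n and K dw N, are the double crossovers. Comparing them with the parentals, only the n allele has switched, so n is the middle locus and the order is dw – n – k.
dw–n: (109 + 8)/1494 = 0.0783; n–k: (276 + 8)/1494 = 0.1901.
Expected DCO frequency = 0.0783 × 0.1901 ≈ 0.01488; observed = 8/1494 ≈ 0.00535.
Coefficient of coincidence = 0.00535/0.01488 ≈ 0.36.

0.36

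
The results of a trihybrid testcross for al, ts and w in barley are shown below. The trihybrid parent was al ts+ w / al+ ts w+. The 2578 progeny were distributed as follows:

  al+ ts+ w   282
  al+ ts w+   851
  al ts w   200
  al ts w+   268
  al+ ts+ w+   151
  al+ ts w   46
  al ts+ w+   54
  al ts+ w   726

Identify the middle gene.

w

The two rarest classes, al ts+ w+ and al+ ts w, are the double crossovers. Comparing them with the parentals, only the w allele has switched, so w is the middle locus and the order is al – w – ts.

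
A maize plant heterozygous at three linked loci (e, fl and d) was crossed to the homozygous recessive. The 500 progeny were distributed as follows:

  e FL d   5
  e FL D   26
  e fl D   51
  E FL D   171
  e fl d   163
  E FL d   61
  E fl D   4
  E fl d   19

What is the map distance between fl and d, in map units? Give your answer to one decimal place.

The two most frequent reciprocal classes, e fl d and E FL D, are the parental types, so the F1 was e fl d / E FL D.
The two rarest classes, e FL d and E fl D, are the double crossovers. Comparing them with the parentals, only the fl allele has switched, so fl is the middle locus and the order is e – fl – d.
Crossovers in the fl–d interval produce the single-crossover classes e fl D and E FL d (51 + 61 = 112) plus the double crossovers (9).
RF(fl–d) = (112 + 9) / 500 = 121/500 = 0.2420 → 24.2 map units.

24.2 map units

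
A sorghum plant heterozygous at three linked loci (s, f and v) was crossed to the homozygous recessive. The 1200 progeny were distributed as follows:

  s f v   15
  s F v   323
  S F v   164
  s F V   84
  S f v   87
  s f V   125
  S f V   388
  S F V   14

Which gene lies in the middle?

The two most frequent reciprocal classes, s F v and S f V, are the parental types, so the F1 was s F v / S f V.
The two rarest classes, s f v and S F V, are the double crossovers. Comparing them with the parentals, only the f allele has switched, so f is the middle locus and the order is v – f – s.

f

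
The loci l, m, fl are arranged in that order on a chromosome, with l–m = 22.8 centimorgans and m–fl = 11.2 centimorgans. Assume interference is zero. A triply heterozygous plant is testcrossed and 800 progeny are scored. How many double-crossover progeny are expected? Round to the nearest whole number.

20

Map distances give recombination frequencies of 0.228 and 0.112 for the two intervals.
With no interference, expected double-crossover frequency = 0.228 × 0.112 = 0.02554.
Expected number = 0.02554 × 800 = 20.43 ≈ 20.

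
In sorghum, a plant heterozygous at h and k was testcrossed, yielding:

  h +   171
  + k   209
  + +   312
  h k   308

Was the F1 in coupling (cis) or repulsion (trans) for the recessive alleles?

cis

The two most frequent classes are + + (312) and h k (308); these are the parental (non-recombinant) types.
So the F1 carried + + on one chromosome and h k on the other — the recessive alleles are on the same chromosome (cis / coupling).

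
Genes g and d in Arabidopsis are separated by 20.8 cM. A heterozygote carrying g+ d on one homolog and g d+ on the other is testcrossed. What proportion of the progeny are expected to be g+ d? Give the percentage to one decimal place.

39.6%

A map distance of 20.8 cM corresponds to a recombination frequency of 0.208.
The F1 is g+ d / g d+, so g+ d is a parental gamete class with expected frequency (1 − r)/2 = 0.792/2 = 0.3960.
That is 0.3960 = 39.6% of the progeny.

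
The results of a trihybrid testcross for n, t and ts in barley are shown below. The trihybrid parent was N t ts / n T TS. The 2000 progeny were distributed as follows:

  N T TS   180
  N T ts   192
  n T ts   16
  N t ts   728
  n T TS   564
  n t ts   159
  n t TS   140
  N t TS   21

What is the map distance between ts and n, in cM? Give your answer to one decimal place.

The two rarest classes, N t TS and n T ts, are the double crossovers. Comparing them with the parentals, only the ts allele has switched, so ts is the middle locus and the order is t – ts – n.
Crossovers in the ts–n interval produce the single-crossover classes n t ts and N T TS (159 + 180 = 339) plus the double crossovers (37).
RF(ts–n) = (339 + 37) / 2000 = 376/2000 = 0.1880 → 18.8 cM.

18.8 cM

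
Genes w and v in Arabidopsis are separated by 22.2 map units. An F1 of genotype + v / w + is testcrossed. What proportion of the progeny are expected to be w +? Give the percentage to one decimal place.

A map distance of 22.2 map units corresponds to a recombination frequency of 0.222.
The F1 is + v / w +, so w + is a parental gamete class with expected frequency (1 − r)/2 = 0.778/2 = 0.3890.
That is 0.3890 = 38.9% of the progeny.

38.9%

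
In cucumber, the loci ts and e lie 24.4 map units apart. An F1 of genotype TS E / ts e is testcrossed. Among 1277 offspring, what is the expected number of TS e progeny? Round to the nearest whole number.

156

A map distance of 24.4 map units corresponds to a recombination frequency of 0.244.
The F1 is TS E / ts e, so TS e is a recombinant gamete class with expected frequency r/2 = 0.244/2 = 0.1220.
Expected number = 0.1220 × 1277 = 155.79 ≈ 156.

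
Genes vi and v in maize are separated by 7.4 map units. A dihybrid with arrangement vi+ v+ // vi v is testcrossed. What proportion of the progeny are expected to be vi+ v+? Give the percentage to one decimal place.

46.3%

A map distance of 7.4 map units corresponds to a recombination frequency of 0.074.
The F1 is vi+ v+ / vi v, so vi+ v+ is a parental gamete class with expected frequency (1 − r)/2 = 0.926/2 = 0.4630.
That is 0.4630 = 46.3% of the progeny.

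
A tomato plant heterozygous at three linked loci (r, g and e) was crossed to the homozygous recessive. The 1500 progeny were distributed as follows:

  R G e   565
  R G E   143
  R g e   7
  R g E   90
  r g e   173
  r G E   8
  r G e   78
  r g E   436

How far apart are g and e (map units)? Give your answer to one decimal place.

The two most frequent reciprocal classes, r g E and R G e, are the parental types, so the F1 was r g E / R G e.
The two rarest classes, r G E and R g e, are the double crossovers. Comparing them with the parentals, only the g allele has switched, so g is the middle locus and the order is r – g – e.
Crossovers in the g–e interval produce the single-crossover classes r g e and R G E (173 + 143 = 316) plus the double crossovers (15).
RF(g–e) = (316 + 15) / 1500 = 331/1500 = 0.2207 → 22.1 map units.

22.1 map units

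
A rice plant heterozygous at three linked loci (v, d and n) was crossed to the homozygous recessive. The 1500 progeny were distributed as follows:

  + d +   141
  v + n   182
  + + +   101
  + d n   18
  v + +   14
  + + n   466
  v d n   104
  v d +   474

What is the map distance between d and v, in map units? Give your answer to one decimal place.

23.7 map units

The two most frequent reciprocal classes, + + n and v d +, are the parental types, so the F1 was + + n / v d +.
The two rarest classes, + d n and v + +, are the double crossovers. Comparing them with the parentals, only the d allele has switched, so d is the middle locus and the order is n – d – v.
Crossovers in the d–v interval produce the single-crossover classes v + n and + d + (182 + 141 = 323) plus the double crossovers (32).
RF(d–v) = (323 + 32) / 1500 = 355/1500 = 0.2367 → 23.7 map units.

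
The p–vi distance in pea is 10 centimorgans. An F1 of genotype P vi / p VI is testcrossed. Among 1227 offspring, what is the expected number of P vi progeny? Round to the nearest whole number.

552

A map distance of 10 centimorgans corresponds to a recombination frequency of 0.100.
The F1 is P vi / p VI, so P vi is a parental gamete class with expected frequency (1 − r)/2 = 0.900/2 = 0.4500.
Expected number = 0.4500 × 1227 = 552.15 ≈ 552.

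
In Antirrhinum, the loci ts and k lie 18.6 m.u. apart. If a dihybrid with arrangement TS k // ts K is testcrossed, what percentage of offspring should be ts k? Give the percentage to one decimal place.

A map distance of 18.6 m.u. corresponds to a recombination frequency of 0.186.
The F1 is TS k / ts K, so ts k is a recombinant gamete class with expected frequency r/2 = 0.186/2 = 0.0930.
That is 0.0930 = 9.3% of the progeny.

9.3%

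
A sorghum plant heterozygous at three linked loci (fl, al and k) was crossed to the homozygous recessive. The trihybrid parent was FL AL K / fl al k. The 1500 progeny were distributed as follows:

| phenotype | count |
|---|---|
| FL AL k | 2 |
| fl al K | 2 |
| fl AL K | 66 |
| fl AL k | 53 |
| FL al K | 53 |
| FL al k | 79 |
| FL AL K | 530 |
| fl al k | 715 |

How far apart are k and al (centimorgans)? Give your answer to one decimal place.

7.3 centimorgans

The two rarest classes, FL AL k and fl al K, are the double crossovers. Comparing them with the parentals, only the k allele has switched, so k is the middle locus and the order is al – k – fl.
Crossovers in the al–k interval produce the single-crossover classes FL al K and fl AL k (53 + 53 = 106) plus the double crossovers (4).
RF(al–k) = (106 + 4) / 1500 = 110/1500 = 0.0733 → 7.3 centimorgans.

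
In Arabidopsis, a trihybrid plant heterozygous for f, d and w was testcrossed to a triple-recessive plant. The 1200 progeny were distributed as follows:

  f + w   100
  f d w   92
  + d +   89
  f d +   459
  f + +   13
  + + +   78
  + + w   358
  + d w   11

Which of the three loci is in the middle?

The two most frequent reciprocal classes, + + w and f d +, are the parental types, so the F1 was + + w / f d +.
The two rarest classes, + d w and f + +, are the double crossovers. Comparing them with the parentals, only the d allele has switched, so d is the middle locus and the order is w – d – f.

d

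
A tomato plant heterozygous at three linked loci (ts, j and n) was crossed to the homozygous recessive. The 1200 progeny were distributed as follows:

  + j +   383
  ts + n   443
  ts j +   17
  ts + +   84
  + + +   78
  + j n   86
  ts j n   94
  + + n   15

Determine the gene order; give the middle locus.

ts

The two most frequent reciprocal classes, + j + and ts + n, are the parental types, so the F1 was + j + / ts + n.
The two rarest classes, ts j + and + + n, are the double crossovers. Comparing them with the parentals, only the ts allele has switched, so ts is the middle locus and the order is j – ts – n.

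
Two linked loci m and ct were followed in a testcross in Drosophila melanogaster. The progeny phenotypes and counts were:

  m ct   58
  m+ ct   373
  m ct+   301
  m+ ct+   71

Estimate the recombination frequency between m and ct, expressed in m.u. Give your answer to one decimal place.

The two most frequent classes, m+ ct (373) and m ct+ (301), are the parental types, so the F1 was m+ ct / m ct+.
The recombinant classes are m+ ct+ and m ct: 71 + 58 = 129.
Recombination frequency = 129/803 = 0.1606 ≈ 16.1%, i.e. 16.1 m.u.

16.1 m.u.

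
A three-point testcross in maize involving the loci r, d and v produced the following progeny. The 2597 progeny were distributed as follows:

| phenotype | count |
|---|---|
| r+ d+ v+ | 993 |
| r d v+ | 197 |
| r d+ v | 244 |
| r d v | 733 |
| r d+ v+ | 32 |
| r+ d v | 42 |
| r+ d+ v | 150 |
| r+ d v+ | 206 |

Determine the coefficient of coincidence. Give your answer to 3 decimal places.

0.871

The two most frequent reciprocal classes, r+ d+ v+ and r d v, are the parental types, so the F1 was r+ d+ v+ / r d v.
The two rarest classes, r d+ v+ and r+ d v, are the double crossovers. Comparing them with the parentals, only the r allele has switched, so r is the middle locus and the order is d – r – v.
d–r: (450 + 74)/2597 = 0.2018; r–v: (347 + 74)/2597 = 0.1621.
Expected DCO frequency = 0.2018 × 0.1621 ≈ 0.03271; observed = 74/2597 ≈ 0.02849.
Coefficient of coincidence = 0.02849/0.03271 ≈ 0.871.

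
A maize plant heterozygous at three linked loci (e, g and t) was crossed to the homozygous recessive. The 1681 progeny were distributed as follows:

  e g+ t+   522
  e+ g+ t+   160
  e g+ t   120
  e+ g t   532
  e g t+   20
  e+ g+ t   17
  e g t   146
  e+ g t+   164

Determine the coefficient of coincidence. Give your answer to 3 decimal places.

The two most frequent reciprocal classes, e+ g t and e g+ t+, are the parental types, so the F1 was e+ g t / e g+ t+.
The two rarest classes, e+ g+ t and e g t+, are the double crossovers. Comparing them with the parentals, only the g allele has switched, so g is the middle locus and the order is e – g – t.
e–g: (306 + 37)/1681 = 0.2040; g–t: (284 + 37)/1681 = 0.1910.
Expected DCO frequency = 0.2040 × 0.1910 ≈ 0.03896; observed = 37/1681 ≈ 0.02201.
Coefficient of coincidence = 0.02201/0.03896 ≈ 0.565.

0.565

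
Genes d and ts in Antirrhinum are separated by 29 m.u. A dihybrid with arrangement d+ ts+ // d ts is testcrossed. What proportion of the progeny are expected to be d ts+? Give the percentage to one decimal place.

A map distance of 29 m.u. corresponds to a recombination frequency of 0.290.
The F1 is d+ ts+ / d ts, so d ts+ is a recombinant gamete class with expected frequency r/2 = 0.290/2 = 0.1450.
That is 0.1450 = 14.5% of the progeny.

14.5%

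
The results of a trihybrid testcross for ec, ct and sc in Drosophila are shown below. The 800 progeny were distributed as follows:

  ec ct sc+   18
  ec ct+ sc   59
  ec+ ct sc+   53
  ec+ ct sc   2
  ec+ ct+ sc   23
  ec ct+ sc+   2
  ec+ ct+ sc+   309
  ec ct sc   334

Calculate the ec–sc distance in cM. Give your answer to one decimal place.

The two most frequent reciprocal classes, ec+ ct+ sc+ and ec ct sc, are the parental types, so the F1 was ec+ ct+ sc+ / ec ct sc.
The two rarest classes, ec ct+ sc+ and ec+ ct sc, are the double crossovers. Comparing them with the parentals, only the ec allele has switched, so ec is the middle locus and the order is sc – ec – ct.
Crossovers in the sc–ec interval produce the single-crossover classes ec+ ct+ sc and ec ct sc+ (23 + 18 = 41) plus the double crossovers (4).
RF(sc–ec) = (41 + 4) / 800 = 45/800 = 0.0563 → 5.6 cM.

5.6 cM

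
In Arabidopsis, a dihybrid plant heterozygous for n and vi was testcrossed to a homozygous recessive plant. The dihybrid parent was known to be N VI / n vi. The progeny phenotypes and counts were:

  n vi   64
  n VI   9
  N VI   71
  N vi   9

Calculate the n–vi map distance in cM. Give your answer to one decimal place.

The recombinant classes are N vi and n VI: 9 + 9 = 18.
Recombination frequency = 18/153 = 0.1176 ≈ 11.8%, i.e. 11.8 cM.

11.8 cM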